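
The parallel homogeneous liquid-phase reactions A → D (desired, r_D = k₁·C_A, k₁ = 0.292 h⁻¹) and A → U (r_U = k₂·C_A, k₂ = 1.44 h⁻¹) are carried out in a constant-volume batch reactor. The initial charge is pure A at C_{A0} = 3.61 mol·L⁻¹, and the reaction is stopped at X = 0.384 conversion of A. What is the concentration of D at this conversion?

C_A = C_{A0}(1−X) = 2.224 mol·L⁻¹.
Both paths are first order in A, so the instantaneous fraction to D is constant: dC_D/d(−C_A) = k₁/(k₁+k₂) = 0.1686.
C_D = 0.1686·(C_{A0}−C_A) = 0.1686×1.386 = 0.234 mol·L⁻¹.

0.234 mol·L⁻¹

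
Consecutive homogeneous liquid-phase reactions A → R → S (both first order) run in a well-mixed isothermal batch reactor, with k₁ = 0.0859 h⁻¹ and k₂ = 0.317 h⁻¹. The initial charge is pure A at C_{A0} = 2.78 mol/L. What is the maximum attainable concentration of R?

Evaluating C_R at t_opt = ln(k₂/k₁)/(k₂−k₁) gives C_{R,max}/C_{A0} = (k₁/k₂)^[k₂/(k₂−k₁)].
= (0.0859/0.317)^(0.317/(0.317−0.0859)) = (0.2710)^(1.372) = 0.1668.
C_{R,max} = 0.1668×2.78 = 0.464 mol/L.

0.464 mol/L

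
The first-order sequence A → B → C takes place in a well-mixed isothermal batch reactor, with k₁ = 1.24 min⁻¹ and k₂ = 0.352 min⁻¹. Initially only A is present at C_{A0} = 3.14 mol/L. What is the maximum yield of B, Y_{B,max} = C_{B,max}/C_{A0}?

0.607

Evaluating C_B at t_opt = ln(k₂/k₁)/(k₂−k₁) gives C_{B,max}/C_{A0} = (k₁/k₂)^[k₂/(k₂−k₁)].
= (1.24/0.352)^(0.352/(0.352−1.24)) = (3.523)^(-0.3964) = 0.6070.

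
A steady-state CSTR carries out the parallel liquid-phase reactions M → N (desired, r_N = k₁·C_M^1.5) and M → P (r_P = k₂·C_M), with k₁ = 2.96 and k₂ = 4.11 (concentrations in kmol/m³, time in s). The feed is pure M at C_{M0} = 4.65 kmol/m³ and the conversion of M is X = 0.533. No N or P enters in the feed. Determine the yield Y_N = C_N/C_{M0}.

Exit C_M = C_{M0}(1−X) = 4.65×0.467 = 2.172 kmol/m³.
A CSTR operates uniformly at the exit composition, giving r_N = 9.472 and r_P = 8.925 (each k·C_M^n at C_M = 2.172).
Fraction of consumed M going to N: r_N/(r_N+r_P) = 0.5149.
C_N = 0.5149·C_{M0}·X = 0.5149×4.65×0.533 = 1.28 kmol/m³; Y_N = C_N/C_{M0} = 0.274.

0.274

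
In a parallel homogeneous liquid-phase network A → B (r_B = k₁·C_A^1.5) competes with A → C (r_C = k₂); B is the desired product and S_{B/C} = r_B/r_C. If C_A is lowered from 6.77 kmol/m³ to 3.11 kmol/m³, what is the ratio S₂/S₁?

0.311

S_{B/C} = (k₁/k₂)·C_A^1.5, so S₂/S₁ = (C_{A,2}/C_{A,1})^1.5.
= (3.11/6.77)^1.5 = (0.4594)^1.5 = 0.311.
Selectivity toward B falls as C_A falls — high-concentration operation is favoured.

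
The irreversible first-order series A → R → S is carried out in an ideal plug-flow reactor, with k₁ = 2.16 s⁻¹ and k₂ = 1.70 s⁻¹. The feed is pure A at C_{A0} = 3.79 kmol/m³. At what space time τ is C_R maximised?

0.521 s

For first-order series the maximum of C_R occurs at τ_opt = ln(k₂/k₁)/(k₂−k₁).
= ln(1.70/2.16)/(1.70−2.16) = ln(0.7870)/-0.4600 = -0.2395/-0.4600 = 0.521 s.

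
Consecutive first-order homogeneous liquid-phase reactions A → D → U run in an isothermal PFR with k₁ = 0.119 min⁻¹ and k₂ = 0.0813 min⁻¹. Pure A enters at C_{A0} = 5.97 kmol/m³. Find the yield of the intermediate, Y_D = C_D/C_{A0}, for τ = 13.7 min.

0.418

Solving the coupled first-order balances gives C_D(τ) = [k₁/(k₂−k₁)]·C_{A0}·(e^(−k₁τ) − e^(−k₂τ)).
e^(−k₁τ) = e^(−0.119×13.7) = e^(−1.630) = 0.1959; e^(−k₂τ) = e^(−1.114) = 0.3283.
C_D = 0.119×5.97/(0.0813−0.119) × (0.1959−0.3283) = (-18.84)×(-0.1324) = 2.496 kmol/m³.
Y_D = C_D/C_{A0} = 2.496/5.97 = 0.418.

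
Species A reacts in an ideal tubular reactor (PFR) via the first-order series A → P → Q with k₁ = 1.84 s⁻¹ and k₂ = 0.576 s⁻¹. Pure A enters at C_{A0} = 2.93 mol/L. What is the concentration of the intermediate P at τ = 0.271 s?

1.06 mol/L

Solving the coupled first-order balances gives C_P(τ) = [k₁/(k₂−k₁)]·C_{A0}·(e^(−k₁τ) − e^(−k₂τ)).
e^(−k₁τ) = e^(−1.84×0.271) = e^(−0.4986) = 0.6074; e^(−k₂τ) = e^(−0.1561) = 0.8555.
C_P = 1.84×2.93/(0.576−1.84) × (0.6074−0.8555) = (-4.265)×(-0.2481) = 1.058 mol/L.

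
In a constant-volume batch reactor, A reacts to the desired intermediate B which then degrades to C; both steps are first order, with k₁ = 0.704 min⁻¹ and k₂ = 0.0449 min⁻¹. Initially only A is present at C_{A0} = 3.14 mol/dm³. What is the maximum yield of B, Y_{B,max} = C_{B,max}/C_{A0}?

0.829

For a first-order series the maximum intermediate yield is C_{B,max}/C_{A0} = (k₁/k₂)^[k₂/(k₂−k₁)].
= (0.704/0.0449)^(0.0449/(0.0449−0.704)) = (15.68)^(-0.06812) = 0.8290.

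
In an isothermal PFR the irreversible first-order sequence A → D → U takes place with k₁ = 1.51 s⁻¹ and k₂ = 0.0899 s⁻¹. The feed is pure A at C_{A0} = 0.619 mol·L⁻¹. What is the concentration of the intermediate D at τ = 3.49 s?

0.478 mol·L⁻¹

For first-order series with pure A initially, C_D(τ) = k₁C_{A0}/(k₂−k₁)·(e^(−k₁τ) − e^(−k₂τ)).
e^(−k₁τ) = e^(−1.51×3.49) = e^(−5.270) = 0.005144; e^(−k₂τ) = e^(−0.3138) = 0.7307.
C_D = 1.51×0.619/(0.0899−1.51) × (0.005144−0.7307) = (-0.6582)×(-0.7256) = 0.4776 mol·L⁻¹.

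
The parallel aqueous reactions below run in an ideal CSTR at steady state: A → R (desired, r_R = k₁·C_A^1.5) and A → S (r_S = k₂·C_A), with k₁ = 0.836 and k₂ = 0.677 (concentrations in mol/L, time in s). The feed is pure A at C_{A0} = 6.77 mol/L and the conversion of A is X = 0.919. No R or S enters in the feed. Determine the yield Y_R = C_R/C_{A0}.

0.439

Exit C_A = C_{A0}(1−X) = 6.77×0.0810 = 0.5484 mol/L.
A CSTR operates uniformly at the exit composition, giving r_R = 0.3395 and r_S = 0.3712 (each k·C_A^n at C_A = 0.5484).
Fraction of consumed A going to R: r_R/(r_R+r_S) = 0.4777.
C_R = 0.4777·C_{A0}·X = 0.4777×6.77×0.919 = 2.97 mol/L; Y_R = C_R/C_{A0} = 0.439.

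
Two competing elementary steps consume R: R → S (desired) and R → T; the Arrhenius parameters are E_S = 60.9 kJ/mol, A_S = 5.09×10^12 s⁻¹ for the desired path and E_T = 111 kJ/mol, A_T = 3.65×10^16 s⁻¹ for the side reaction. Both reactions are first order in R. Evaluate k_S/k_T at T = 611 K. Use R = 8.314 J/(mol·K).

2.68

With equal orders, S_{S/T} = k_S/k_T = (A_S/A_T)·exp[(E_T−E_S)/(RT)].
(E_T−E_S)/(RT) = (111−60.9)×10³/(8.314×611) = 50100/5080 = 9.862.
k_S/k_T = (5.09×10^12/3.65×10^16)·exp(9.862) = 1.395×10^-4 × 19197 = 2.68.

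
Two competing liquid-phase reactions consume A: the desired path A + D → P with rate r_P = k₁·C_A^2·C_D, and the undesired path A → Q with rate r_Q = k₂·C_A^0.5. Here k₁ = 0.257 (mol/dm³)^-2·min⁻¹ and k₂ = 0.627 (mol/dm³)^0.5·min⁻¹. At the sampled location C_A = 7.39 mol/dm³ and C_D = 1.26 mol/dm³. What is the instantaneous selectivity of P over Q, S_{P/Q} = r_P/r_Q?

S_{P/Q} = r_P/r_Q = (k₁·C_A^2·C_D)/(k₂·C_A^0.5) = (k₁/k₂)·C_A^1.5·C_D.
= (0.257×7.390^2×1.260) / (0.627×7.390^0.5) = 17.68/1.704 = 10.4.

10.4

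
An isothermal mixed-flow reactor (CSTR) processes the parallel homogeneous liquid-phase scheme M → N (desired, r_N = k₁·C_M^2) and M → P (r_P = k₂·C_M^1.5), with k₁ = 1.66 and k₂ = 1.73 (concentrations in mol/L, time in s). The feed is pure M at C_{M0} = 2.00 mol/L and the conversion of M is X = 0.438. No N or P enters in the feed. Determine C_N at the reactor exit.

Exit C_M = C_{M0}(1−X) = 2.00×0.562 = 1.124 mol/L.
Rates in a CSTR are evaluated at the outlet concentration: r_N = 1.66×1.124^2 = 2.097, r_P = 1.73×1.124^1.5 = 2.062.
Fraction of consumed M going to N: r_N/(r_N+r_P) = 0.5043.
C_N = 0.5043·C_{M0}·X = 0.5043×2.00×0.438 = 0.442 mol/L.

0.442 mol/L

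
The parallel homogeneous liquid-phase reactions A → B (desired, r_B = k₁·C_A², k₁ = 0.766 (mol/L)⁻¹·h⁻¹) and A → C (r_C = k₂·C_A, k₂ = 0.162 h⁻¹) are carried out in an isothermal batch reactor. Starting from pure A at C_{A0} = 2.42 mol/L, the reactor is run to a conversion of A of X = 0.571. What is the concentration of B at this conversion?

1.22 mol/L

C_A = C_{A0}(1−X) = 1.038 mol/L.
Along a PFR/batch, dC_C/dC_A = −r_C/(r_B+r_C) = −k₂/(k₂+k₁·C_A).
Integrating from C_{A0} to C_A: C_C = (0.162/0.766)·ln[(0.162+0.766·2.42)/(0.162+0.766·1.04)] = 0.2115·ln(2.016/0.9572) = 0.1575 mol/L.
Then C_B = (C_{A0}−C_A) − C_C = 1.382 − 0.1575 = 1.224 mol/L.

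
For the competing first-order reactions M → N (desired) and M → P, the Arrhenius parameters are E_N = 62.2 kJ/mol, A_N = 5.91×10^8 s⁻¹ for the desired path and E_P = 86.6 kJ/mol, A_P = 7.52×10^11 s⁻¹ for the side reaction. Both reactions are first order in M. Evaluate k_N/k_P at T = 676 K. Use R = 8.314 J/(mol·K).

With equal orders, S_{N/P} = k_N/k_P = (A_N/A_P)·exp[(E_P−E_N)/(RT)].
(E_P−E_N)/(RT) = (86.6−62.2)×10³/(8.314×676) = 24400/5620 = 4.341.
k_N/k_P = (5.91×10^8/7.52×10^11)·exp(4.341) = 7.859×10^-4 × 76.82 = 0.0604.

0.0604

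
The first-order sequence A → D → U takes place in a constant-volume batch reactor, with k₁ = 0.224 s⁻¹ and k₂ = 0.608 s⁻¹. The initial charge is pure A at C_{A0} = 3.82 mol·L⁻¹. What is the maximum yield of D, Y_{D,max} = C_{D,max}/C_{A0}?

At the optimum, C_{D,max}/C_{A0} = (k₁/k₂)^[k₂/(k₂−k₁)].
= (0.224/0.608)^(0.608/(0.608−0.224)) = (0.3684)^(1.583) = 0.2058.

0.206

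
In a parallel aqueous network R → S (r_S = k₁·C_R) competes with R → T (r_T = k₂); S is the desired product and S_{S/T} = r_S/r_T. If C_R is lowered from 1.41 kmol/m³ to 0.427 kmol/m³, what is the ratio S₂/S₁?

0.303

S_{S/T} = (k₁/k₂)·C_R, so S₂/S₁ = (C_{R,2}/C_{R,1}).
= 0.427/1.41 = 0.303.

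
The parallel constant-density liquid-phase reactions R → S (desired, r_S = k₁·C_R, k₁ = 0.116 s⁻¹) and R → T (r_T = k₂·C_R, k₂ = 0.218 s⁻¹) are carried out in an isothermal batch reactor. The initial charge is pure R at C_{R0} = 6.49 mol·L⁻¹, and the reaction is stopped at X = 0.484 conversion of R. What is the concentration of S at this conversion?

1.09 mol·L⁻¹

C_R = C_{R0}(1−X) = 3.349 mol·L⁻¹.
Both paths are first order in R, so the instantaneous fraction to S is constant: dC_S/d(−C_R) = k₁/(k₁+k₂) = 0.3473.
C_S = 0.3473·(C_{R0}−C_R) = 0.3473×3.141 = 1.09 mol·L⁻¹.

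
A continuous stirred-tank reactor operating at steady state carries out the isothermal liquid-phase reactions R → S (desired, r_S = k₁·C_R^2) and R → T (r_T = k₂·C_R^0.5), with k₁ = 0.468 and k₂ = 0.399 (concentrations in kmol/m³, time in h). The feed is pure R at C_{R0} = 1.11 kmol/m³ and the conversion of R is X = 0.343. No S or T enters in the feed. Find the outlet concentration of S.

0.161 kmol/m³

Exit C_R = C_{R0}(1−X) = 1.11×0.657 = 0.7293 kmol/m³.
A CSTR operates uniformly at the exit composition, giving r_S = 0.2489 and r_T = 0.3407 (each k·C_R^n at C_R = 0.7293).
Fraction of consumed R going to S: r_S/(r_S+r_T) = 0.4221.
C_S = 0.4221·C_{R0}·X = 0.4221×1.11×0.343 = 0.161 kmol/m³.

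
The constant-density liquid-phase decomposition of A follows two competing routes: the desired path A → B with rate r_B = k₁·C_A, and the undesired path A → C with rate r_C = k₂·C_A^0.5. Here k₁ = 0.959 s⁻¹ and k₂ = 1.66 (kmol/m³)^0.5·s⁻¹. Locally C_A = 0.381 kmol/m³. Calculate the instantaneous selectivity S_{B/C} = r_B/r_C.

0.357

S_{B/C} = r_B/r_C = (k₁·C_A)/(k₂·C_A^0.5) = (k₁/k₂)·C_A^0.5.
= (0.959×0.3810) / (1.66×0.3810^0.5) = 0.3654/1.025 = 0.357.
Since the desired path is higher order in A, keeping C_A high (PFR or concentrated feed) favours B.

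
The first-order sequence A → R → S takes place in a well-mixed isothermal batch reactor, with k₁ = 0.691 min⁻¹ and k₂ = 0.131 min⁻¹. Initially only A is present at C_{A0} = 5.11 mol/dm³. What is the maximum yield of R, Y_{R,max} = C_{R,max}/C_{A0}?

Evaluating C_R at t_opt = ln(k₂/k₁)/(k₂−k₁) gives C_{R,max}/C_{A0} = (k₁/k₂)^[k₂/(k₂−k₁)].
= (0.691/0.131)^(0.131/(0.131−0.691)) = (5.275)^(-0.2339) = 0.6777.

0.678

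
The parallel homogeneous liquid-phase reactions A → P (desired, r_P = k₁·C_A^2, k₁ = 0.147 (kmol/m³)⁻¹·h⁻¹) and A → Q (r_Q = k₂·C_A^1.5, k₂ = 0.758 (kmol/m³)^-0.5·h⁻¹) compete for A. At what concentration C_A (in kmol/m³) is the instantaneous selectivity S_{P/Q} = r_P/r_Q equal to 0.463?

S_{P/Q} = (k₁/k₂)·C_A^0.5 ⇒ C_A = (S·k₂/k₁)^(2).
= (0.463×0.758/0.147)^(2) = (2.387)^(2) = 5.70 kmol/m³.

5.70 kmol/m³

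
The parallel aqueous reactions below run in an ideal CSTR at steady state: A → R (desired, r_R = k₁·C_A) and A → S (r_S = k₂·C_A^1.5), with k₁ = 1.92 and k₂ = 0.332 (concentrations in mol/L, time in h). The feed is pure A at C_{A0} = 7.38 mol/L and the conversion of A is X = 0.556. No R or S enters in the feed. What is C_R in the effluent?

Exit C_A = C_{A0}(1−X) = 7.38×0.444 = 3.277 mol/L.
A CSTR operates uniformly at the exit composition, giving r_R = 6.291 and r_S = 1.969 (each k·C_A^n at C_A = 3.277).
Fraction of consumed A going to R: r_R/(r_R+r_S) = 0.7616.
C_R = 0.7616·C_{A0}·X = 0.7616×7.38×0.556 = 3.13 mol/L.

3.13 mol/L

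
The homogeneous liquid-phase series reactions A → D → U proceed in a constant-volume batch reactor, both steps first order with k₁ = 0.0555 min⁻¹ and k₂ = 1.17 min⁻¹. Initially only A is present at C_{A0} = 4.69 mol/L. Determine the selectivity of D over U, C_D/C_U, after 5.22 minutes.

0.173

For first-order series with pure A initially, C_D(t) = k₁C_{A0}/(k₂−k₁)·(e^(−k₁t) − e^(−k₂t)).
e^(−k₁t) = e^(−0.0555×5.22) = e^(−0.2897) = 0.7485; e^(−k₂t) = e^(−6.107) = 0.002226.
C_D = 0.0555×4.69/(1.17−0.0555) × (0.7485−0.002226) = 0.2336×0.7463 = 0.1743 mol/L.
C_A = C_{A0}e^(−k₁t) = 3.510 mol/L, so C_U = C_{A0}−C_A−C_D = 1.005 mol/L; C_D/C_U = 0.173.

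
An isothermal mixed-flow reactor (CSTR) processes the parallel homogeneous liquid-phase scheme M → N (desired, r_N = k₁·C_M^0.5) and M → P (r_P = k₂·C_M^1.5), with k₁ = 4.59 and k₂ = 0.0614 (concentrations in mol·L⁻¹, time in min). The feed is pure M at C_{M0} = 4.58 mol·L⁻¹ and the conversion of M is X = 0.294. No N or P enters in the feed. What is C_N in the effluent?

1.29 mol·L⁻¹

Exit C_M = C_{M0}(1−X) = 4.58×0.706 = 3.233 mol·L⁻¹.
Rates in a CSTR are evaluated at the outlet concentration: r_N = 4.59×3.233^0.5 = 8.254, r_P = 0.0614×3.233^1.5 = 0.3570.
Fraction of consumed M going to N: r_N/(r_N+r_P) = 0.9585.
C_N = 0.9585·C_{M0}·X = 0.9585×4.58×0.294 = 1.29 mol·L⁻¹.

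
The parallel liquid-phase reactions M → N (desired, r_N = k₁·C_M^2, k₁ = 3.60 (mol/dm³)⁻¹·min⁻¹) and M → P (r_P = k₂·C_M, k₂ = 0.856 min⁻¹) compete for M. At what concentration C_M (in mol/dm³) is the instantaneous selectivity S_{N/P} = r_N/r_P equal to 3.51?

0.835 mol/dm³

S_{N/P} = (k₁/k₂)·C_M ⇒ C_M = S·k₂/k₁.
= 3.51×0.856/3.60 = 0.835 mol/dm³.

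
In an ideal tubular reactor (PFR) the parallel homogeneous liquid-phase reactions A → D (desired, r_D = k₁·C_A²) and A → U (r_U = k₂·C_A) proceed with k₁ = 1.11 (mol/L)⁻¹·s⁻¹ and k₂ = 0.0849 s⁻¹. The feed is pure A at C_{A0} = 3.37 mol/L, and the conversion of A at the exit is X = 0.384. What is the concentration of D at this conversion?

C_A = C_{A0}(1−X) = 2.076 mol/L.
Along a PFR/batch, dC_U/dC_A = −r_U/(r_D+r_U) = −k₂/(k₂+k₁·C_A).
Integrating from C_{A0} to C_A: C_U = (0.0849/1.11)·ln[(0.0849+1.11·3.37)/(0.0849+1.11·2.08)] = 0.07649·ln(3.826/2.389) = 0.03601 mol/L.
Then C_D = (C_{A0}−C_A) − C_U = 1.294 − 0.03601 = 1.258 mol/L.

1.26 mol/L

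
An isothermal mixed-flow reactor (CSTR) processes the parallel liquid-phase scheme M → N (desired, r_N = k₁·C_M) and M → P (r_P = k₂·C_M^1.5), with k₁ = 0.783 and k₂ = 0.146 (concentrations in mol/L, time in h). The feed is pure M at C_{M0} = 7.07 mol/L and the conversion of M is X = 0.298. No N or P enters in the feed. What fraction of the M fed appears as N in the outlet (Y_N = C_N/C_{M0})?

Exit C_M = C_{M0}(1−X) = 7.07×0.702 = 4.963 mol/L.
In a CSTR the entire volume is at exit conditions, so r_N = 0.783×4.963 = 3.886 and r_P = 0.146×4.963^1.5 = 1.614.
Fraction of consumed M going to N: r_N/(r_N+r_P) = 0.7065.
C_N = 0.7065·C_{M0}·X = 0.7065×7.07×0.298 = 1.49 mol/L; Y_N = C_N/C_{M0} = 0.211.

0.211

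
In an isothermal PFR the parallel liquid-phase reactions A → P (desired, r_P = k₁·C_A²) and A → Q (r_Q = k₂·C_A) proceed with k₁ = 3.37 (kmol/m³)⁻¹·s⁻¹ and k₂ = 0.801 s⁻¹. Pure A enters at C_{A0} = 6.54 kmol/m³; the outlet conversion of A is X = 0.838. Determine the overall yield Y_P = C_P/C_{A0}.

C_A = C_{A0}(1−X) = 1.059 kmol/m³.
Along a PFR/batch, dC_Q/dC_A = −r_Q/(r_P+r_Q) = −k₂/(k₂+k₁·C_A).
Integrating from C_{A0} to C_A: C_Q = (0.801/3.37)·ln[(0.801+3.37·6.54)/(0.801+3.37·1.06)] = 0.2377·ln(22.84/4.371) = 0.3930 kmol/m³.
Then C_P = (C_{A0}−C_A) − C_Q = 5.481 − 0.3930 = 5.088 kmol/m³.
Y_P = C_P/C_{A0} = 5.088/6.54 = 0.778.

0.778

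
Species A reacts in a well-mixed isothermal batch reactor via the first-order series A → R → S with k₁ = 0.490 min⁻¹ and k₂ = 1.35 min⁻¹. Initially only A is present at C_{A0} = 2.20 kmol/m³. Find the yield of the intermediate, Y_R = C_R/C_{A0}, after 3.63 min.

0.0920

Solving the coupled first-order balances gives C_R(t) = [k₁/(k₂−k₁)]·C_{A0}·(e^(−k₁t) − e^(−k₂t)).
e^(−k₁t) = e^(−0.490×3.63) = e^(−1.779) = 0.1689; e^(−k₂t) = e^(−4.901) = 0.007443.
C_R = 0.490×2.20/(1.35−0.490) × (0.1689−0.007443) = 1.253×0.1614 = 0.2023 kmol/m³.
Y_R = C_R/C_{A0} = 0.2023/2.20 = 0.0920.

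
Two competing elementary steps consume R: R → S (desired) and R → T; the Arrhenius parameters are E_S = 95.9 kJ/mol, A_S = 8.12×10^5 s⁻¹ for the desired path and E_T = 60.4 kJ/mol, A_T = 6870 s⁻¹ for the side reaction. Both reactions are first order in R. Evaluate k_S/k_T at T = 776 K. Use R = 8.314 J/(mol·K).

0.482

Since both paths have the same order in R, the concentration cancels and S_{S/T} = k_S/k_T = (A_S/A_T)·exp[(E_T−E_S)/(RT)].
(E_T−E_S)/(RT) = (60.4−95.9)×10³/(8.314×776) = -35500/6452 = -5.502.
k_S/k_T = (8.12×10^5/6870)·exp(-5.502) = 118.2 × 0.004077 = 0.482.
Since E_S > E_T, raising the temperature improves selectivity toward S.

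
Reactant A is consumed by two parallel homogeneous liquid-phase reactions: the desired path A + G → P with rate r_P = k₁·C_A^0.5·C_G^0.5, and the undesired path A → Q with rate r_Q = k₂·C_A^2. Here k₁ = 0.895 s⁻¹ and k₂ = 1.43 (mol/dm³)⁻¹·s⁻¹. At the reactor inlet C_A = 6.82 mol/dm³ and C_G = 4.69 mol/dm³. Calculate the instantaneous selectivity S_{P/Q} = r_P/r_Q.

S_{P/Q} = r_P/r_Q = (k₁·C_A^0.5·C_G^0.5)/(k₂·C_A^2) = (k₁/k₂)·C_A^-1.5·C_G^0.5.
= (0.895×6.820^0.5×4.690^0.5) / (1.43×6.820^2) = 5.062/66.51 = 0.0761.
The undesired path is higher order in A, so low C_A (CSTR or dilute feed) favours P.

0.0761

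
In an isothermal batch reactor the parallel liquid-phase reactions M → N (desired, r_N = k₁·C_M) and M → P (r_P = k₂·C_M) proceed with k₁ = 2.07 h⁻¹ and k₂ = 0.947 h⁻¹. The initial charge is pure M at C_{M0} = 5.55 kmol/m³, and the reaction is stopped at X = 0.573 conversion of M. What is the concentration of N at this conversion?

2.18 kmol/m³

C_M = C_{M0}(1−X) = 2.370 kmol/m³.
Both paths are first order in M, so the instantaneous fraction to N is constant: dC_N/d(−C_M) = k₁/(k₁+k₂) = 0.6861.
C_N = 0.6861·(C_{M0}−C_M) = 0.6861×3.180 = 2.18 kmol/m³.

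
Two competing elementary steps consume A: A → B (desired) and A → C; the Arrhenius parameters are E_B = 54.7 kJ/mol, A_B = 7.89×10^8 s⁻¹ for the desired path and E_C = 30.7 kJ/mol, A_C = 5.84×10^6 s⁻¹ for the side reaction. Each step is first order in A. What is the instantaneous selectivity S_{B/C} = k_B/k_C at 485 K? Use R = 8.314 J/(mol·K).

Since both paths have the same order in A, the concentration cancels and S_{B/C} = k_B/k_C = (A_B/A_C)·exp[(E_C−E_B)/(RT)].
(E_C−E_B)/(RT) = (30.7−54.7)×10³/(8.314×485) = -24000/4032 = -5.952.
k_B/k_C = (7.89×10^8/5.84×10^6)·exp(-5.952) = 135.1 × 0.002601 = 0.351.
Since E_B > E_C, raising the temperature improves selectivity toward B.

0.351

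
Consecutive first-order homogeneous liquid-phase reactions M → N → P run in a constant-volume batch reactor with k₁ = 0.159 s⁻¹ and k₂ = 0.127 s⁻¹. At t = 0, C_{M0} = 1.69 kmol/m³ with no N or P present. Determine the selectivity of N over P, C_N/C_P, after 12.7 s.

For first-order series with pure M initially, C_N(t) = k₁C_{M0}/(k₂−k₁)·(e^(−k₁t) − e^(−k₂t)).
e^(−k₁t) = e^(−0.159×12.7) = e^(−2.019) = 0.1327; e^(−k₂t) = e^(−1.613) = 0.1993.
C_N = 0.159×1.69/(0.127−0.159) × (0.1327−0.1993) = (-8.397)×(-0.06656) = 0.5589 kmol/m³.
C_M = C_{M0}e^(−k₁t) = 0.2243 kmol/m³, so C_P = C_{M0}−C_M−C_N = 0.9067 kmol/m³; C_N/C_P = 0.616.

0.616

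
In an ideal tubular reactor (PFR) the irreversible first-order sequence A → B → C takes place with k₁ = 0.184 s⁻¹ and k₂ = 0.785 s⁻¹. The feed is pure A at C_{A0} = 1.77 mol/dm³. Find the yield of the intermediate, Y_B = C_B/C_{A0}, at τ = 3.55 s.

0.140

Solving the coupled first-order balances gives C_B(τ) = [k₁/(k₂−k₁)]·C_{A0}·(e^(−k₁τ) − e^(−k₂τ)).
e^(−k₁τ) = e^(−0.184×3.55) = e^(−0.6532) = 0.5204; e^(−k₂τ) = e^(−2.787) = 0.06162.
C_B = 0.184×1.77/(0.785−0.184) × (0.5204−0.06162) = 0.5419×0.4588 = 0.2486 mol/dm³.
Y_B = C_B/C_{A0} = 0.2486/1.77 = 0.140.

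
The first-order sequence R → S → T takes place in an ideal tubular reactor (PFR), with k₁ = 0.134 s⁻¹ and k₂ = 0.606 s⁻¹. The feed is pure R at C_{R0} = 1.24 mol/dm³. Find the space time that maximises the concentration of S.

3.20 s

Setting dC_S/dτ = 0 gives τ_opt = ln(k₂/k₁)/(k₂−k₁).
= ln(0.606/0.134)/(0.606−0.134) = ln(4.522)/0.4720 = 1.509/0.4720 = 3.20 s.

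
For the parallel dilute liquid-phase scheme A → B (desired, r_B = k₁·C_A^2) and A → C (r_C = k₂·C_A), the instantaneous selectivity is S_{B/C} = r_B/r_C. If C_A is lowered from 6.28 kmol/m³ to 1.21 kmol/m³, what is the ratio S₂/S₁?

0.193

S_{B/C} = (k₁/k₂)·C_A, so S₂/S₁ = (C_{A,2}/C_{A,1}).
= 1.21/6.28 = 0.193.
Selectivity toward B falls as C_A falls — high-concentration operation is favoured.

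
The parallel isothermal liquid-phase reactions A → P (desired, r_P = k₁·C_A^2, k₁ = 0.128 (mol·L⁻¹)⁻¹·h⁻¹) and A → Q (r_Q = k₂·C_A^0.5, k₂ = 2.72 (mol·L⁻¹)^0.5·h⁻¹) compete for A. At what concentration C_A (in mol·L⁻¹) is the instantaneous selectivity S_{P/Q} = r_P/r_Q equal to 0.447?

S_{P/Q} = (k₁/k₂)·C_A^1.5 ⇒ C_A = (S·k₂/k₁)^(1/1.5).
= (0.447×2.72/0.128)^(0.6667) = (9.499)^(0.6667) = 4.49 mol·L⁻¹.

4.49 mol·L⁻¹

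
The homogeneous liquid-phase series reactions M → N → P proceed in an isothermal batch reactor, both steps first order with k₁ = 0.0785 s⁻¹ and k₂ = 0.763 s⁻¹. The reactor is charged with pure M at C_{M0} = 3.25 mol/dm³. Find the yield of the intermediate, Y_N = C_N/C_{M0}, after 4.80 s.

The intermediate concentration in a first-order A→B→C sequence is C_N = k₁C_{M0}(e^(−k₁t) − e^(−k₂t))/(k₂−k₁).
e^(−k₁t) = e^(−0.0785×4.80) = e^(−0.3768) = 0.6861; e^(−k₂t) = e^(−3.662) = 0.02567.
C_N = 0.0785×3.25/(0.763−0.0785) × (0.6861−0.02567) = 0.3727×0.6604 = 0.2461 mol/dm³.
Y_N = C_N/C_{M0} = 0.2461/3.25 = 0.0757.

0.0757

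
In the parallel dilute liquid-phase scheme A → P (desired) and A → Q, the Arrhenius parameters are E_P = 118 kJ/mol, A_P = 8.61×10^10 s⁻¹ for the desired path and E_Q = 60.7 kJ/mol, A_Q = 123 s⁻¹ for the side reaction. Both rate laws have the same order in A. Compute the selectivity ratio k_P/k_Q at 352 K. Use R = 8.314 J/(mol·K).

2.20

Since both paths have the same order in A, the concentration cancels and S_{P/Q} = k_P/k_Q = (A_P/A_Q)·exp[(E_Q−E_P)/(RT)].
(E_Q−E_P)/(RT) = (60.7−118)×10³/(8.314×352) = -57300/2927 = -19.58.
k_P/k_Q = (8.61×10^10/123)·exp(-19.58) = 7.000×10^8 × 3.139×10^-9 = 2.20.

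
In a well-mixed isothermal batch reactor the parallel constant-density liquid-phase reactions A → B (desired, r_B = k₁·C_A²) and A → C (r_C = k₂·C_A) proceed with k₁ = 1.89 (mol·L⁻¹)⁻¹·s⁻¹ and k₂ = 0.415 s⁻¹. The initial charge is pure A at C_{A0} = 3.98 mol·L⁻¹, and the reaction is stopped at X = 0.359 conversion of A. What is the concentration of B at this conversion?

1.34 mol·L⁻¹

C_A = C_{A0}(1−X) = 2.551 mol·L⁻¹.
Along a PFR/batch, dC_C/dC_A = −r_C/(r_B+r_C) = −k₂/(k₂+k₁·C_A).
Integrating from C_{A0} to C_A: C_C = (0.415/1.89)·ln[(0.415+1.89·3.98)/(0.415+1.89·2.55)] = 0.2196·ln(7.937/5.237) = 0.09131 mol·L⁻¹.
Then C_B = (C_{A0}−C_A) − C_C = 1.429 − 0.09131 = 1.338 mol·L⁻¹.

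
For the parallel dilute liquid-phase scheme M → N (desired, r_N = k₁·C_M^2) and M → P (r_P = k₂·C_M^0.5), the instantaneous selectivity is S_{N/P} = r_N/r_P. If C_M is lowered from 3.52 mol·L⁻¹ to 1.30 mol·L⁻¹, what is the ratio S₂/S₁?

S_{N/P} = (k₁/k₂)·C_M^1.5, so S₂/S₁ = (C_{M,2}/C_{M,1})^1.5.
= (1.30/3.52)^1.5 = (0.3693)^1.5 = 0.224.

0.224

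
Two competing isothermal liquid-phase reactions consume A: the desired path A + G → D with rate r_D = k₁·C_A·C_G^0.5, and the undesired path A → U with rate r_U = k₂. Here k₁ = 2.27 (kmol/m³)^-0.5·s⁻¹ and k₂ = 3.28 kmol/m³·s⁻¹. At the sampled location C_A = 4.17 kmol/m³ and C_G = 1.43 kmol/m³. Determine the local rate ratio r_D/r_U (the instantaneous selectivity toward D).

3.45

S_{D/U} = r_D/r_U = (k₁·C_A·C_G^0.5)/(k₂) = (k₁/k₂)·C_A·C_G^0.5.
= (2.27×4.170×1.430^0.5) / (3.28) = 11.32/3.280 = 3.45.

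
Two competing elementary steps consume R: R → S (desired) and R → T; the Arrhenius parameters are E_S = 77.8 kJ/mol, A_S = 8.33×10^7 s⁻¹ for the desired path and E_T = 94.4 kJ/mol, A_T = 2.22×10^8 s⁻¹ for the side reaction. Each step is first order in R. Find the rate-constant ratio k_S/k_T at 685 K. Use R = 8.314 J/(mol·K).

6.92

k_S/k_T = (A_S/A_T)·exp[−(E_S−E_T)/(RT)] = (A_S/A_T)·exp[(E_T−E_S)/(RT)].
(E_T−E_S)/(RT) = (94.4−77.8)×10³/(8.314×685) = 16600/5695 = 2.915.
k_S/k_T = (8.33×10^7/2.22×10^8)·exp(2.915) = 0.3752 × 18.44 = 6.92.
Since E_S < E_T, lowering the temperature improves selectivity toward S.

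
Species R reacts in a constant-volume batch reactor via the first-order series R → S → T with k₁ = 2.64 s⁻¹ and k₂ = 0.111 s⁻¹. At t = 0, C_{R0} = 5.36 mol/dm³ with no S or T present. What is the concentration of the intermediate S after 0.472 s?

Solving the coupled first-order balances gives C_S(t) = [k₁/(k₂−k₁)]·C_{R0}·(e^(−k₁t) − e^(−k₂t)).
e^(−k₁t) = e^(−2.64×0.472) = e^(−1.246) = 0.2876; e^(−k₂t) = e^(−0.05239) = 0.9490.
C_S = 2.64×5.36/(0.111−2.64) × (0.2876−0.9490) = (-5.595)×(-0.6613) = 3.700 mol/dm³.

3.70 mol/dm³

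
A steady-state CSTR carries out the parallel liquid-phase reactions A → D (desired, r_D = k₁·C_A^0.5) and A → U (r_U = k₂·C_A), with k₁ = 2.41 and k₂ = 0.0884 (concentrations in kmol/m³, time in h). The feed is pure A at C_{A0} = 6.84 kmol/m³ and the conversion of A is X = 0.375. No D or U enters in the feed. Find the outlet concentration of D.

2.38 kmol/m³

Exit C_A = C_{A0}(1−X) = 6.84×0.625 = 4.275 kmol/m³.
A CSTR operates uniformly at the exit composition, giving r_D = 4.983 and r_U = 0.3779 (each k·C_A^n at C_A = 4.275).
Fraction of consumed A going to D: r_D/(r_D+r_U) = 0.9295.
C_D = 0.9295·C_{A0}·X = 0.9295×6.84×0.375 = 2.38 kmol/m³.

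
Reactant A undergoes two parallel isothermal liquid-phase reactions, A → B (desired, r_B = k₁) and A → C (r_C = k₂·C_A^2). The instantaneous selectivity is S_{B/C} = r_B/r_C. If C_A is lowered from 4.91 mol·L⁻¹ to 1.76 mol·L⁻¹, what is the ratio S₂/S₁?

7.78

S_{B/C} = (k₁/k₂)·C_A^-2, so S₂/S₁ = (C_{A,2}/C_{A,1})^-2.
= (1.76/4.91)^(-2) = (0.3585)^(-2) = 7.78.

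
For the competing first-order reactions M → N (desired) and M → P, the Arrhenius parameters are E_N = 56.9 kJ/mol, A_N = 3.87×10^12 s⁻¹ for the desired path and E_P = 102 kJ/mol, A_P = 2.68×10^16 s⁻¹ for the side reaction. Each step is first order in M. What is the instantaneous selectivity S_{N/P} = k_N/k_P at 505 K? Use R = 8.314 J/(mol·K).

k_N/k_P = (A_N/A_P)·exp[−(E_N−E_P)/(RT)] = (A_N/A_P)·exp[(E_P−E_N)/(RT)].
(E_P−E_N)/(RT) = (102−56.9)×10³/(8.314×505) = 45100/4199 = 10.74.
k_N/k_P = (3.87×10^12/2.68×10^16)·exp(10.74) = 1.444×10^-4 × 46247 = 6.68.
Since E_N < E_P, lowering the temperature improves selectivity toward N.

6.68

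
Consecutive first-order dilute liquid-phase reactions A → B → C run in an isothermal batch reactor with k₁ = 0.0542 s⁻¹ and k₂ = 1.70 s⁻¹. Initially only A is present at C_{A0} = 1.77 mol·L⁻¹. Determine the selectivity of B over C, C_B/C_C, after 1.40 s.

0.603

The intermediate concentration in a first-order A→B→C sequence is C_B = k₁C_{A0}(e^(−k₁t) − e^(−k₂t))/(k₂−k₁).
e^(−k₁t) = e^(−0.0542×1.40) = e^(−0.07588) = 0.9269; e^(−k₂t) = e^(−2.380) = 0.09255.
C_B = 0.0542×1.77/(1.70−0.0542) × (0.9269−0.09255) = 0.05829×0.8344 = 0.04864 mol·L⁻¹.
C_A = C_{A0}e^(−k₁t) = 1.641 mol·L⁻¹, so C_C = C_{A0}−C_A−C_B = 0.08070 mol·L⁻¹; C_B/C_C = 0.603.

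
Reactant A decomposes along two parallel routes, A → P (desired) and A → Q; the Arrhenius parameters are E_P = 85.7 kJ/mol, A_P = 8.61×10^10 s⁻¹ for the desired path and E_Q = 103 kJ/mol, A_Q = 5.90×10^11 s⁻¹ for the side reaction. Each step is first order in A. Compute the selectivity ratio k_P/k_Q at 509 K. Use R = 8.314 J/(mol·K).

k_P/k_Q = (A_P/A_Q)·exp[−(E_P−E_Q)/(RT)] = (A_P/A_Q)·exp[(E_Q−E_P)/(RT)].
(E_Q−E_P)/(RT) = (103−85.7)×10³/(8.314×509) = 17300/4232 = 4.088.
k_P/k_Q = (8.61×10^10/5.90×10^11)·exp(4.088) = 0.1459 × 59.62 = 8.70.
Since E_P < E_Q, lowering the temperature improves selectivity toward P.

8.70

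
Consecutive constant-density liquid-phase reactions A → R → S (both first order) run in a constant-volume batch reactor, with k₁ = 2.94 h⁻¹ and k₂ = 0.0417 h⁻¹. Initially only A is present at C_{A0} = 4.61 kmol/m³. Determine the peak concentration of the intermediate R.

Evaluating C_R at t_opt = ln(k₂/k₁)/(k₂−k₁) gives C_{R,max}/C_{A0} = (k₁/k₂)^[k₂/(k₂−k₁)].
= (2.94/0.0417)^(0.0417/(0.0417−2.94)) = (70.50)^(-0.01439) = 0.9406.
C_{R,max} = 0.9406×4.61 = 4.34 kmol/m³.

4.34 kmol/m³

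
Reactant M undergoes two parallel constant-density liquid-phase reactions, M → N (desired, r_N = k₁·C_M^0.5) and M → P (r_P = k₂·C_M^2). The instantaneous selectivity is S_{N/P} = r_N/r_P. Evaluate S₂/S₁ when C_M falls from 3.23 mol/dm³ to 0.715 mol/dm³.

9.60

S_{N/P} = (k₁/k₂)·C_M^-1.5, so S₂/S₁ = (C_{M,2}/C_{M,1})^-1.5.
= (0.715/3.23)^(-1.5) = (0.2214)^(-1.5) = 9.60.
Selectivity toward N rises as C_M falls — low-concentration operation is favoured.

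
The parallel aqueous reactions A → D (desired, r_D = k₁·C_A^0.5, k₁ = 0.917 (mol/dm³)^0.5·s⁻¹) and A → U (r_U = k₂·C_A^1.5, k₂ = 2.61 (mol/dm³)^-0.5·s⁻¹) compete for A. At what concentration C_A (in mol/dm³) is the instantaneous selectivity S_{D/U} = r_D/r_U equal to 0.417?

0.843 mol/dm³

S_{D/U} = (k₁/k₂)·C_A⁻¹ ⇒ C_A = (S·k₂/k₁)^(-1).
= (0.417×2.61/0.917)^(-1) = (1.187)^(-1) = 0.843 mol/dm³.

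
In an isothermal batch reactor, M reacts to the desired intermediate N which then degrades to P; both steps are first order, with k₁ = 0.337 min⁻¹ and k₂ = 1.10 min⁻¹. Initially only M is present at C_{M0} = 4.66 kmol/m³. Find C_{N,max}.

0.847 kmol/m³

At the optimum, C_{N,max}/C_{M0} = (k₁/k₂)^[k₂/(k₂−k₁)].
= (0.337/1.10)^(1.10/(1.10−0.337)) = (0.3064)^(1.442) = 0.1817.
C_{N,max} = 0.1817×4.66 = 0.847 kmol/m³.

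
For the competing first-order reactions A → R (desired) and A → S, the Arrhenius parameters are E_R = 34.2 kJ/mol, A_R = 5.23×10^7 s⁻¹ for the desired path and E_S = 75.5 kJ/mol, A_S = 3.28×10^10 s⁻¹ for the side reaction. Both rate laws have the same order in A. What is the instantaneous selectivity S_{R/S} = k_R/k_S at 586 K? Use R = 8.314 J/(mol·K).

k_R/k_S = (A_R/A_S)·exp[−(E_R−E_S)/(RT)] = (A_R/A_S)·exp[(E_S−E_R)/(RT)].
(E_S−E_R)/(RT) = (75.5−34.2)×10³/(8.314×586) = 41300/4872 = 8.477.
k_R/k_S = (5.23×10^7/3.28×10^10)·exp(8.477) = 0.001595 × 4803 = 7.66.

7.66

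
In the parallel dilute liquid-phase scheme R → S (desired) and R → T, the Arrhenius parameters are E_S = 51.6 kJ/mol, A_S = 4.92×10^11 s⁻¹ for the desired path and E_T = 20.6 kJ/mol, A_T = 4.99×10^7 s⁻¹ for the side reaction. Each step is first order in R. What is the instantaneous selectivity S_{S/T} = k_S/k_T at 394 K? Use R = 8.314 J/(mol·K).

Since both paths have the same order in R, the concentration cancels and S_{S/T} = k_S/k_T = (A_S/A_T)·exp[(E_T−E_S)/(RT)].
(E_T−E_S)/(RT) = (20.6−51.6)×10³/(8.314×394) = -31000/3276 = -9.464.
k_S/k_T = (4.92×10^11/4.99×10^7)·exp(-9.464) = 9860 × 7.763×10^-5 = 0.765.
Since E_S > E_T, raising the temperature improves selectivity toward S.

0.765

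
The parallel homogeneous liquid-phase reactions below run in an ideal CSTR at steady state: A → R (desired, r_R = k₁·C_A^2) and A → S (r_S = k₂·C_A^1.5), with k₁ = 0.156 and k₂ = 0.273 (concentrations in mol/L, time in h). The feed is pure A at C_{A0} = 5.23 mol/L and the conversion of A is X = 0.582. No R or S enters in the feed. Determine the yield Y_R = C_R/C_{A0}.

Exit C_A = C_{A0}(1−X) = 5.23×0.418 = 2.186 mol/L.
A CSTR operates uniformly at the exit composition, giving r_R = 0.7456 and r_S = 0.8824 (each k·C_A^n at C_A = 2.186).
Fraction of consumed A going to R: r_R/(r_R+r_S) = 0.4580.
C_R = 0.4580·C_{A0}·X = 0.4580×5.23×0.582 = 1.39 mol/L; Y_R = C_R/C_{A0} = 0.267.

0.267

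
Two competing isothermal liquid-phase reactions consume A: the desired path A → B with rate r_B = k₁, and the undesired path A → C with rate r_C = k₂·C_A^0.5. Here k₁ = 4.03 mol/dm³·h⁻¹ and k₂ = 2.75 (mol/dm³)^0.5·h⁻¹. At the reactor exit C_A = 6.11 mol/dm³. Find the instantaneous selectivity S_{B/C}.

S_{B/C} = r_B/r_C = (k₁)/(k₂·C_A^0.5) = (k₁/k₂)·C_A^-0.5.
= (4.03) / (2.75×6.110^0.5) = 4.030/6.798 = 0.593.
The undesired path is higher order in A, so low C_A (CSTR or dilute feed) favours B.

0.593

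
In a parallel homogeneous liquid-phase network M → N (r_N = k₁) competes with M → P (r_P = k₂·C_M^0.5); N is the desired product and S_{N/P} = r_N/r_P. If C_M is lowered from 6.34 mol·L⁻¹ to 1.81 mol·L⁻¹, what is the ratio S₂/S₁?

1.87

S_{N/P} = (k₁/k₂)·C_M^-0.5, so S₂/S₁ = (C_{M,2}/C_{M,1})^-0.5.
= (1.81/6.34)^(-0.5) = (0.2855)^(-0.5) = 1.87.
Selectivity toward N rises as C_M falls — low-concentration operation is favoured.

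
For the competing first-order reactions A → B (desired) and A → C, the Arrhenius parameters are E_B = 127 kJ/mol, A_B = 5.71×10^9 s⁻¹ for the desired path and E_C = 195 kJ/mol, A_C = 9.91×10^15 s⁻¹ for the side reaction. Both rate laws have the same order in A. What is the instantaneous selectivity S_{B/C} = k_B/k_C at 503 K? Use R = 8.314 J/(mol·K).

k_B/k_C = (A_B/A_C)·exp[−(E_B−E_C)/(RT)] = (A_B/A_C)·exp[(E_C−E_B)/(RT)].
(E_C−E_B)/(RT) = (195−127)×10³/(8.314×503) = 68000/4182 = 16.26.
k_B/k_C = (5.71×10^9/9.91×10^15)·exp(16.26) = 5.762×10^-7 × 1.153×10^7 = 6.64.
Since E_B < E_C, lowering the temperature improves selectivity toward B.

6.64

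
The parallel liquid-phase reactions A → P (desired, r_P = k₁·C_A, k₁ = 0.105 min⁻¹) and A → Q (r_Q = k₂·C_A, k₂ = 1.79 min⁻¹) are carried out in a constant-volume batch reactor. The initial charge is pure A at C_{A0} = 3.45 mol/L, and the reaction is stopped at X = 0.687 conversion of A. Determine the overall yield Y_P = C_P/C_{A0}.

0.0381

C_A = C_{A0}(1−X) = 1.080 mol/L.
Both paths are first order in A, so the instantaneous fraction to P is constant: dC_P/d(−C_A) = k₁/(k₁+k₂) = 0.05541.
C_P = 0.05541·(C_{A0}−C_A) = 0.05541×2.370 = 0.131 mol/L.
Y_P = C_P/C_{A0} = 0.1313/3.45 = 0.0381.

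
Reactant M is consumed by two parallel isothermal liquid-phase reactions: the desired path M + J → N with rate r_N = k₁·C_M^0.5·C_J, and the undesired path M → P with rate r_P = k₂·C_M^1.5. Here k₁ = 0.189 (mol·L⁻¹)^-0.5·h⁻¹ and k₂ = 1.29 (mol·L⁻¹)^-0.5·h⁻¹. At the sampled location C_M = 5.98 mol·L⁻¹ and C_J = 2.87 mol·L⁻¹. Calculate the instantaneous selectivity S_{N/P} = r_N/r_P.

S_{N/P} = r_N/r_P = (k₁·C_M^0.5·C_J)/(k₂·C_M^1.5) = (k₁/k₂)·C_M⁻¹·C_J.
= (0.189×5.980^0.5×2.870) / (1.29×5.980^1.5) = 1.326/18.86 = 0.0703.

0.0703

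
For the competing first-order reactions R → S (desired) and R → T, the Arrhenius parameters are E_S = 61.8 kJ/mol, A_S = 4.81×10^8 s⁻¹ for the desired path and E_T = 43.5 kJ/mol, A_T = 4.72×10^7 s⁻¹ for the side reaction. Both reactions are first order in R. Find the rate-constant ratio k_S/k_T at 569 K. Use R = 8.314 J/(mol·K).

Since both paths have the same order in R, the concentration cancels and S_{S/T} = k_S/k_T = (A_S/A_T)·exp[(E_T−E_S)/(RT)].
(E_T−E_S)/(RT) = (43.5−61.8)×10³/(8.314×569) = -18300/4731 = -3.868.
k_S/k_T = (4.81×10^8/4.72×10^7)·exp(-3.868) = 10.19 × 0.02089 = 0.213.

0.213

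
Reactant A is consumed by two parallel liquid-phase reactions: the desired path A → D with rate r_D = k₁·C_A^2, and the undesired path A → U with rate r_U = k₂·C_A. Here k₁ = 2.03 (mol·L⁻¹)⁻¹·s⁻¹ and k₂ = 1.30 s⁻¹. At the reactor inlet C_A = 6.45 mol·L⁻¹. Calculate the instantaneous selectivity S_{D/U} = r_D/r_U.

S_{D/U} = r_D/r_U = (k₁·C_A^2)/(k₂·C_A) = (k₁/k₂)·C_A.
= (2.03×6.450^2) / (1.30×6.450) = 84.45/8.385 = 10.1.

10.1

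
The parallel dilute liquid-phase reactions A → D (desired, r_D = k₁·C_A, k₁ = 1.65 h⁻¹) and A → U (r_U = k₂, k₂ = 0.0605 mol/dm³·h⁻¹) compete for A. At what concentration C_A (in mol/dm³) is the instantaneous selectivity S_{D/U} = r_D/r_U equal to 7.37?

S_{D/U} = (k₁/k₂)·C_A ⇒ C_A = S·k₂/k₁.
= 7.37×0.0605/1.65 = 0.270 mol/dm³.

0.270 mol/dm³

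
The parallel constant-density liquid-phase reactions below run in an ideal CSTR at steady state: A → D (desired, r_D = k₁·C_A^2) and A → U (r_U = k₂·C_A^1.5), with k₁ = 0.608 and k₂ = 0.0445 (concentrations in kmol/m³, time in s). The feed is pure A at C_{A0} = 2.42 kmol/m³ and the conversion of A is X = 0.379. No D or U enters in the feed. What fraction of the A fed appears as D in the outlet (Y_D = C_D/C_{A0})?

0.358

Exit C_A = C_{A0}(1−X) = 2.42×0.621 = 1.503 kmol/m³.
Rates in a CSTR are evaluated at the outlet concentration: r_D = 0.608×1.503^2 = 1.373, r_U = 0.0445×1.503^1.5 = 0.08198.
Fraction of consumed A going to D: r_D/(r_D+r_U) = 0.9437.
C_D = 0.9437·C_{A0}·X = 0.9437×2.42×0.379 = 0.866 kmol/m³; Y_D = C_D/C_{A0} = 0.358.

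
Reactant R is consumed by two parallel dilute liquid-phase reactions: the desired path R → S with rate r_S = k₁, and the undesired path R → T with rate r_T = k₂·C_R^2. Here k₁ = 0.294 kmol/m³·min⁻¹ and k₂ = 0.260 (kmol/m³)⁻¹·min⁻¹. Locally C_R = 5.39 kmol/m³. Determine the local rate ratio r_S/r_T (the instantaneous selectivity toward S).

0.0389

S_{S/T} = r_S/r_T = (k₁)/(k₂·C_R^2) = (k₁/k₂)·C_R^-2.
= (0.294) / (0.260×5.390^2) = 0.2940/7.554 = 0.0389.
The undesired path is higher order in R, so low C_R (CSTR or dilute feed) favours S.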